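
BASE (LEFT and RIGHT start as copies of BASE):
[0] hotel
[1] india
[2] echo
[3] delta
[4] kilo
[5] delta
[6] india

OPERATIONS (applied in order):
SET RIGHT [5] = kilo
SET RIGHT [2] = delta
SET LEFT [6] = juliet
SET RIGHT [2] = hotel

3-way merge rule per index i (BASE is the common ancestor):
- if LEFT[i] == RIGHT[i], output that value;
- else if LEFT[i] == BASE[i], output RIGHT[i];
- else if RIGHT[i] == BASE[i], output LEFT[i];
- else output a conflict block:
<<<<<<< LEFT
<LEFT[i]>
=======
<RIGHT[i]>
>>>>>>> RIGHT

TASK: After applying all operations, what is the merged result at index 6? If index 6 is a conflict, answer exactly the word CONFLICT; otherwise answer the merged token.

Final LEFT:  [hotel, india, echo, delta, kilo, delta, juliet]
Final RIGHT: [hotel, india, hotel, delta, kilo, kilo, india]
i=0: L=hotel R=hotel -> agree -> hotel
i=1: L=india R=india -> agree -> india
i=2: L=echo=BASE, R=hotel -> take RIGHT -> hotel
i=3: L=delta R=delta -> agree -> delta
i=4: L=kilo R=kilo -> agree -> kilo
i=5: L=delta=BASE, R=kilo -> take RIGHT -> kilo
i=6: L=juliet, R=india=BASE -> take LEFT -> juliet
Index 6 -> juliet

Answer: juliet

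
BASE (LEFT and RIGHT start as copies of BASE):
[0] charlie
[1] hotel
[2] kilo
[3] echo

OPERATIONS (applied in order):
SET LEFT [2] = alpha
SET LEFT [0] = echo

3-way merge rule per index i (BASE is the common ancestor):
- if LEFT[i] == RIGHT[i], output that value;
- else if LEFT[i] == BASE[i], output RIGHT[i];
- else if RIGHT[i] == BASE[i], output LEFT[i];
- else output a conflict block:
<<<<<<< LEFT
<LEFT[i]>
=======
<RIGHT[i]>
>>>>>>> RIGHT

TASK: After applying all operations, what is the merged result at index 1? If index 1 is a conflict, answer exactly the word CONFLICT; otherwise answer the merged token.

Answer: hotel

Derivation:
Final LEFT:  [echo, hotel, alpha, echo]
Final RIGHT: [charlie, hotel, kilo, echo]
i=0: L=echo, R=charlie=BASE -> take LEFT -> echo
i=1: L=hotel R=hotel -> agree -> hotel
i=2: L=alpha, R=kilo=BASE -> take LEFT -> alpha
i=3: L=echo R=echo -> agree -> echo
Index 1 -> hotel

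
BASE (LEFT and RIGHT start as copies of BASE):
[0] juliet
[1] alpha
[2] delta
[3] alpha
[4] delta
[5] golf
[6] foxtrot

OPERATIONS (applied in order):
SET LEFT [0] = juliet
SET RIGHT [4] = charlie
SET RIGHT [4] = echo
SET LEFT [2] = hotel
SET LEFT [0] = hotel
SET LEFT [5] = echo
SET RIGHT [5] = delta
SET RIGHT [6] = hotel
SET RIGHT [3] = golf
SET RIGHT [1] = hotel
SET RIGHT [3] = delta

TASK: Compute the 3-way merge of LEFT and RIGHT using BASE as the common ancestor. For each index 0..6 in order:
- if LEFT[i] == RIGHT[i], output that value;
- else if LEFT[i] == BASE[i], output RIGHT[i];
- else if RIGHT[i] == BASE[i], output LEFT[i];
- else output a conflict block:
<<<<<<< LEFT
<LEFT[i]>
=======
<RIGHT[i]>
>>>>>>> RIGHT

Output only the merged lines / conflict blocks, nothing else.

Final LEFT:  [hotel, alpha, hotel, alpha, delta, echo, foxtrot]
Final RIGHT: [juliet, hotel, delta, delta, echo, delta, hotel]
i=0: L=hotel, R=juliet=BASE -> take LEFT -> hotel
i=1: L=alpha=BASE, R=hotel -> take RIGHT -> hotel
i=2: L=hotel, R=delta=BASE -> take LEFT -> hotel
i=3: L=alpha=BASE, R=delta -> take RIGHT -> delta
i=4: L=delta=BASE, R=echo -> take RIGHT -> echo
i=5: BASE=golf L=echo R=delta all differ -> CONFLICT
i=6: L=foxtrot=BASE, R=hotel -> take RIGHT -> hotel

Answer: hotel
hotel
hotel
delta
echo
<<<<<<< LEFT
echo
=======
delta
>>>>>>> RIGHT
hotel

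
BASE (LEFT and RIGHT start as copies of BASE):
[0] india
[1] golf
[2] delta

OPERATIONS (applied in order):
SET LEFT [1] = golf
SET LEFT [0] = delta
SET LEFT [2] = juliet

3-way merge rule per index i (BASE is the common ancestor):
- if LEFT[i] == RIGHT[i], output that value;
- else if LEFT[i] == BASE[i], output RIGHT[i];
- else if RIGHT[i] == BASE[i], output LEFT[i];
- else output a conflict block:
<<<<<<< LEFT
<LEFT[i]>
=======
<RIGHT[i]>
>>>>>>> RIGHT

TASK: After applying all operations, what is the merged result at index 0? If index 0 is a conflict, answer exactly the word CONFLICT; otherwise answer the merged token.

Answer: delta

Derivation:
Final LEFT:  [delta, golf, juliet]
Final RIGHT: [india, golf, delta]
i=0: L=delta, R=india=BASE -> take LEFT -> delta
i=1: L=golf R=golf -> agree -> golf
i=2: L=juliet, R=delta=BASE -> take LEFT -> juliet
Index 0 -> delta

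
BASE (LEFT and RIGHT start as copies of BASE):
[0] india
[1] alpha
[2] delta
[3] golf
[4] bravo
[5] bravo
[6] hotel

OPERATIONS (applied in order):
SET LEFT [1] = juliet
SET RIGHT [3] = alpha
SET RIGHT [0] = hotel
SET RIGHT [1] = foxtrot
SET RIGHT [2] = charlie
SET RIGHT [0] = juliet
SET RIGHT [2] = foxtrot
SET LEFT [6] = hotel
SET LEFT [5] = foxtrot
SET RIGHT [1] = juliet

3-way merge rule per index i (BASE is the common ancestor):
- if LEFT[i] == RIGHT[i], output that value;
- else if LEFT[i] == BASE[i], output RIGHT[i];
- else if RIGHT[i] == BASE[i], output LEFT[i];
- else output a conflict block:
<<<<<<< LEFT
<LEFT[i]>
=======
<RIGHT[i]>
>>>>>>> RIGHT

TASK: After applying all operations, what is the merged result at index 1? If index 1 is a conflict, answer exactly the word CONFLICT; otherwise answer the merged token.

Answer: juliet

Derivation:
Final LEFT:  [india, juliet, delta, golf, bravo, foxtrot, hotel]
Final RIGHT: [juliet, juliet, foxtrot, alpha, bravo, bravo, hotel]
i=0: L=india=BASE, R=juliet -> take RIGHT -> juliet
i=1: L=juliet R=juliet -> agree -> juliet
i=2: L=delta=BASE, R=foxtrot -> take RIGHT -> foxtrot
i=3: L=golf=BASE, R=alpha -> take RIGHT -> alpha
i=4: L=bravo R=bravo -> agree -> bravo
i=5: L=foxtrot, R=bravo=BASE -> take LEFT -> foxtrot
i=6: L=hotel R=hotel -> agree -> hotel
Index 1 -> juliet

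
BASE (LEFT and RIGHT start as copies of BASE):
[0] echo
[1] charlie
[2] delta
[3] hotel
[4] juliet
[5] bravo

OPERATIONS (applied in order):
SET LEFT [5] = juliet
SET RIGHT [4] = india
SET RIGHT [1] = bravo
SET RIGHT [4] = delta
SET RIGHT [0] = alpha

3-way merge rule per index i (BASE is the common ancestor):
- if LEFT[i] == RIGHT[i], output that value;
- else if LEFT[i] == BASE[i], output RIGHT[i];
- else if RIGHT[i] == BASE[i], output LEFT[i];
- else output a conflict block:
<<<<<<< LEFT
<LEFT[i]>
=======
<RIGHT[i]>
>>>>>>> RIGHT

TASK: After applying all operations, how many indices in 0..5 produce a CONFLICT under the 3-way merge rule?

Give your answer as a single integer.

Answer: 0

Derivation:
Final LEFT:  [echo, charlie, delta, hotel, juliet, juliet]
Final RIGHT: [alpha, bravo, delta, hotel, delta, bravo]
i=0: L=echo=BASE, R=alpha -> take RIGHT -> alpha
i=1: L=charlie=BASE, R=bravo -> take RIGHT -> bravo
i=2: L=delta R=delta -> agree -> delta
i=3: L=hotel R=hotel -> agree -> hotel
i=4: L=juliet=BASE, R=delta -> take RIGHT -> delta
i=5: L=juliet, R=bravo=BASE -> take LEFT -> juliet
Conflict count: 0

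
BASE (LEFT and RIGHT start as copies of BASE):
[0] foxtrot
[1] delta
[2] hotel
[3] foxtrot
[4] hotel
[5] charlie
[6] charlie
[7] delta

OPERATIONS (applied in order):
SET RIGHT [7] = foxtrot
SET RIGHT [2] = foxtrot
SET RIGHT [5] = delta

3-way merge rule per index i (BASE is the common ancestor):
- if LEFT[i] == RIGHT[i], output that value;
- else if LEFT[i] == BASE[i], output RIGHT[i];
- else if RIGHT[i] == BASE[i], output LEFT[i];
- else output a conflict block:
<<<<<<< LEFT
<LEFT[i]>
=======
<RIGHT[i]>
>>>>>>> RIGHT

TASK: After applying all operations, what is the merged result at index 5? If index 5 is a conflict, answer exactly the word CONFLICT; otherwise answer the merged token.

Answer: delta

Derivation:
Final LEFT:  [foxtrot, delta, hotel, foxtrot, hotel, charlie, charlie, delta]
Final RIGHT: [foxtrot, delta, foxtrot, foxtrot, hotel, delta, charlie, foxtrot]
i=0: L=foxtrot R=foxtrot -> agree -> foxtrot
i=1: L=delta R=delta -> agree -> delta
i=2: L=hotel=BASE, R=foxtrot -> take RIGHT -> foxtrot
i=3: L=foxtrot R=foxtrot -> agree -> foxtrot
i=4: L=hotel R=hotel -> agree -> hotel
i=5: L=charlie=BASE, R=delta -> take RIGHT -> delta
i=6: L=charlie R=charlie -> agree -> charlie
i=7: L=delta=BASE, R=foxtrot -> take RIGHT -> foxtrot
Index 5 -> delta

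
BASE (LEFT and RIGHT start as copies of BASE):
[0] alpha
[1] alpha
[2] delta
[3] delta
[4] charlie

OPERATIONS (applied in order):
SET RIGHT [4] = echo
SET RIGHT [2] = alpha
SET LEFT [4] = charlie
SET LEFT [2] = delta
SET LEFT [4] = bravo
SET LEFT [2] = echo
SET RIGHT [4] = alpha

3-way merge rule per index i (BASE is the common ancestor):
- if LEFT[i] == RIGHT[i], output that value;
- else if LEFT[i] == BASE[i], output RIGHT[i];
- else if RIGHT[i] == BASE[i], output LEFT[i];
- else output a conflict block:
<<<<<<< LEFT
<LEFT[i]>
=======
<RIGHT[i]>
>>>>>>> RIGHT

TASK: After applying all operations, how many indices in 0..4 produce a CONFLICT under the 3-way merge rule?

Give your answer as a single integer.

Final LEFT:  [alpha, alpha, echo, delta, bravo]
Final RIGHT: [alpha, alpha, alpha, delta, alpha]
i=0: L=alpha R=alpha -> agree -> alpha
i=1: L=alpha R=alpha -> agree -> alpha
i=2: BASE=delta L=echo R=alpha all differ -> CONFLICT
i=3: L=delta R=delta -> agree -> delta
i=4: BASE=charlie L=bravo R=alpha all differ -> CONFLICT
Conflict count: 2

Answer: 2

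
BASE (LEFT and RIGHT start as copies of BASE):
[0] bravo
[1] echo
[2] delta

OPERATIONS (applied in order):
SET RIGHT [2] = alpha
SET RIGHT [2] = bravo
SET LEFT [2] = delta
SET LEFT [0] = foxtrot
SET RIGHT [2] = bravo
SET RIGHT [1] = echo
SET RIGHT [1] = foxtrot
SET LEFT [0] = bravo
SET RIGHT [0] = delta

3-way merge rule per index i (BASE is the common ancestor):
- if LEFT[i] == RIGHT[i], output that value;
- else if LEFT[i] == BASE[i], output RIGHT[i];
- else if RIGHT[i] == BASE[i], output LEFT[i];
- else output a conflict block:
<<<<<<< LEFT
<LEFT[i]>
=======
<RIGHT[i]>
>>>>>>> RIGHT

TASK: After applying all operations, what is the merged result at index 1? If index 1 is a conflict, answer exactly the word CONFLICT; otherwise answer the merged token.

Final LEFT:  [bravo, echo, delta]
Final RIGHT: [delta, foxtrot, bravo]
i=0: L=bravo=BASE, R=delta -> take RIGHT -> delta
i=1: L=echo=BASE, R=foxtrot -> take RIGHT -> foxtrot
i=2: L=delta=BASE, R=bravo -> take RIGHT -> bravo
Index 1 -> foxtrot

Answer: foxtrot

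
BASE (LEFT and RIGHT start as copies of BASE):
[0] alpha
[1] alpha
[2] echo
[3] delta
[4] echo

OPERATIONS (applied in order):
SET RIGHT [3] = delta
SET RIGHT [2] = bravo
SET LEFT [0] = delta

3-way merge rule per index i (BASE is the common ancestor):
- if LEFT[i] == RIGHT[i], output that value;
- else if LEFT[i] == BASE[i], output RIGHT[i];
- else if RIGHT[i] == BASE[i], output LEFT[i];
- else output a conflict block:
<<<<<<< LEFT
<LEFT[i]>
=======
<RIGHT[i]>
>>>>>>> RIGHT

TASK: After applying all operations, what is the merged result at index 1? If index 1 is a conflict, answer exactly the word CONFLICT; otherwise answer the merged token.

Answer: alpha

Derivation:
Final LEFT:  [delta, alpha, echo, delta, echo]
Final RIGHT: [alpha, alpha, bravo, delta, echo]
i=0: L=delta, R=alpha=BASE -> take LEFT -> delta
i=1: L=alpha R=alpha -> agree -> alpha
i=2: L=echo=BASE, R=bravo -> take RIGHT -> bravo
i=3: L=delta R=delta -> agree -> delta
i=4: L=echo R=echo -> agree -> echo
Index 1 -> alpha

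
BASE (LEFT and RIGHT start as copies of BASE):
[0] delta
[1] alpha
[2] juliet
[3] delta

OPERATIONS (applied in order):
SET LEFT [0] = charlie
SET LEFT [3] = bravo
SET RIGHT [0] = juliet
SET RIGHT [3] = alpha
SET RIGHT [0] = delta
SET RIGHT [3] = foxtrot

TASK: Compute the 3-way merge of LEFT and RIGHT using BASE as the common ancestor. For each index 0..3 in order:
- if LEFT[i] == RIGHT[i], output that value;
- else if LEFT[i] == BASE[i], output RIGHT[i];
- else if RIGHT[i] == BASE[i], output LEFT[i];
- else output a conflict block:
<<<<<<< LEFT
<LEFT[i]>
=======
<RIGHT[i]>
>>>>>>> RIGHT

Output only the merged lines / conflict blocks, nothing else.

Final LEFT:  [charlie, alpha, juliet, bravo]
Final RIGHT: [delta, alpha, juliet, foxtrot]
i=0: L=charlie, R=delta=BASE -> take LEFT -> charlie
i=1: L=alpha R=alpha -> agree -> alpha
i=2: L=juliet R=juliet -> agree -> juliet
i=3: BASE=delta L=bravo R=foxtrot all differ -> CONFLICT

Answer: charlie
alpha
juliet
<<<<<<< LEFT
bravo
=======
foxtrot
>>>>>>> RIGHT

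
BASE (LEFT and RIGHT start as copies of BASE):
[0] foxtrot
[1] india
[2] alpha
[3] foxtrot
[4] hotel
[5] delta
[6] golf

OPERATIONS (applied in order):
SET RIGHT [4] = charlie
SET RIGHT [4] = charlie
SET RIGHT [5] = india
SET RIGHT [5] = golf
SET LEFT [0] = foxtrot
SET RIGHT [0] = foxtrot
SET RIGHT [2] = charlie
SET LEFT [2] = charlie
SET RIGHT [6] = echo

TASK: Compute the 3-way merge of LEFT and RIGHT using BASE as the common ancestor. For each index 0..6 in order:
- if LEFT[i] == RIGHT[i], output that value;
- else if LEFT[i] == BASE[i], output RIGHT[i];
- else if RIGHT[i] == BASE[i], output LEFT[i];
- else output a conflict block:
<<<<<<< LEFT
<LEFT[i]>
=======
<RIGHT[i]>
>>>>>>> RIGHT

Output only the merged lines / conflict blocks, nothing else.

Answer: foxtrot
india
charlie
foxtrot
charlie
golf
echo

Derivation:
Final LEFT:  [foxtrot, india, charlie, foxtrot, hotel, delta, golf]
Final RIGHT: [foxtrot, india, charlie, foxtrot, charlie, golf, echo]
i=0: L=foxtrot R=foxtrot -> agree -> foxtrot
i=1: L=india R=india -> agree -> india
i=2: L=charlie R=charlie -> agree -> charlie
i=3: L=foxtrot R=foxtrot -> agree -> foxtrot
i=4: L=hotel=BASE, R=charlie -> take RIGHT -> charlie
i=5: L=delta=BASE, R=golf -> take RIGHT -> golf
i=6: L=golf=BASE, R=echo -> take RIGHT -> echo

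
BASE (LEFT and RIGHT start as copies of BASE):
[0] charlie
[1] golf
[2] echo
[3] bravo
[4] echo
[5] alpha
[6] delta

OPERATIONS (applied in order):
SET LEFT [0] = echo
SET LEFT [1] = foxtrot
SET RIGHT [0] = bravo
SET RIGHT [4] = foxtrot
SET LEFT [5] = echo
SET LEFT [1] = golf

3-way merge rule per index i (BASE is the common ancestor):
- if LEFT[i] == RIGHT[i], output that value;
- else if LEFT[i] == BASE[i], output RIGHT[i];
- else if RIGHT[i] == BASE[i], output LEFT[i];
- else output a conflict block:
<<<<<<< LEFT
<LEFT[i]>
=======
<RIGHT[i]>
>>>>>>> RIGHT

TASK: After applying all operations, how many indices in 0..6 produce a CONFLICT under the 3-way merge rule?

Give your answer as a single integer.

Final LEFT:  [echo, golf, echo, bravo, echo, echo, delta]
Final RIGHT: [bravo, golf, echo, bravo, foxtrot, alpha, delta]
i=0: BASE=charlie L=echo R=bravo all differ -> CONFLICT
i=1: L=golf R=golf -> agree -> golf
i=2: L=echo R=echo -> agree -> echo
i=3: L=bravo R=bravo -> agree -> bravo
i=4: L=echo=BASE, R=foxtrot -> take RIGHT -> foxtrot
i=5: L=echo, R=alpha=BASE -> take LEFT -> echo
i=6: L=delta R=delta -> agree -> delta
Conflict count: 1

Answer: 1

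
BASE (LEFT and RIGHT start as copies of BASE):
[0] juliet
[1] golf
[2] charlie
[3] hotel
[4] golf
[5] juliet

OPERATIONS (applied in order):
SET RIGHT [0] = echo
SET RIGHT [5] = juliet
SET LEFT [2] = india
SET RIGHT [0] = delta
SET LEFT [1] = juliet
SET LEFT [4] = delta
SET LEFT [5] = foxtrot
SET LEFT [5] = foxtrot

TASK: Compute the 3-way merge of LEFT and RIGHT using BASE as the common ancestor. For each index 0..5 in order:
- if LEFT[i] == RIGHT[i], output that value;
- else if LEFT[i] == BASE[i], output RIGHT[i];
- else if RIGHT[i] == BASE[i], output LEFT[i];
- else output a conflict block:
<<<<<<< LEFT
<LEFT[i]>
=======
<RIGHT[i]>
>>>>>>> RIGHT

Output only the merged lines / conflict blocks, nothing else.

Final LEFT:  [juliet, juliet, india, hotel, delta, foxtrot]
Final RIGHT: [delta, golf, charlie, hotel, golf, juliet]
i=0: L=juliet=BASE, R=delta -> take RIGHT -> delta
i=1: L=juliet, R=golf=BASE -> take LEFT -> juliet
i=2: L=india, R=charlie=BASE -> take LEFT -> india
i=3: L=hotel R=hotel -> agree -> hotel
i=4: L=delta, R=golf=BASE -> take LEFT -> delta
i=5: L=foxtrot, R=juliet=BASE -> take LEFT -> foxtrot

Answer: delta
juliet
india
hotel
delta
foxtrot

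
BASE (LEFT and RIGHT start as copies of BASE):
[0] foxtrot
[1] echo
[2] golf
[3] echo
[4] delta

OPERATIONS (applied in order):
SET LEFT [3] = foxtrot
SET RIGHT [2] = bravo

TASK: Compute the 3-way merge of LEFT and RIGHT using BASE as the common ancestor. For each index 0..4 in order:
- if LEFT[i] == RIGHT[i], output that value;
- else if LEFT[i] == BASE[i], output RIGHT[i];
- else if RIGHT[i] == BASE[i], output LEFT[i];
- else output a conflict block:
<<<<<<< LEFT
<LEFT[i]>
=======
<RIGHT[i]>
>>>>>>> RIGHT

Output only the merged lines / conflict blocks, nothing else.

Final LEFT:  [foxtrot, echo, golf, foxtrot, delta]
Final RIGHT: [foxtrot, echo, bravo, echo, delta]
i=0: L=foxtrot R=foxtrot -> agree -> foxtrot
i=1: L=echo R=echo -> agree -> echo
i=2: L=golf=BASE, R=bravo -> take RIGHT -> bravo
i=3: L=foxtrot, R=echo=BASE -> take LEFT -> foxtrot
i=4: L=delta R=delta -> agree -> delta

Answer: foxtrot
echo
bravo
foxtrot
delta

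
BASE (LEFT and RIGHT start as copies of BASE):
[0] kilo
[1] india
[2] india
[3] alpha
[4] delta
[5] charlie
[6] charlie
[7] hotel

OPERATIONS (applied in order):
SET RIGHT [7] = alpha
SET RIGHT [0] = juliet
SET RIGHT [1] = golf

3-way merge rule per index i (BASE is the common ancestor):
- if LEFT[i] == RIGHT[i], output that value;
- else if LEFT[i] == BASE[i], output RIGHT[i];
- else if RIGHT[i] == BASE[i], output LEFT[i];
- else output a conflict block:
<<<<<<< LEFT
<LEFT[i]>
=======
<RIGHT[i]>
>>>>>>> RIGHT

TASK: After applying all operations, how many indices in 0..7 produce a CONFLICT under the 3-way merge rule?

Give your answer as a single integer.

Final LEFT:  [kilo, india, india, alpha, delta, charlie, charlie, hotel]
Final RIGHT: [juliet, golf, india, alpha, delta, charlie, charlie, alpha]
i=0: L=kilo=BASE, R=juliet -> take RIGHT -> juliet
i=1: L=india=BASE, R=golf -> take RIGHT -> golf
i=2: L=india R=india -> agree -> india
i=3: L=alpha R=alpha -> agree -> alpha
i=4: L=delta R=delta -> agree -> delta
i=5: L=charlie R=charlie -> agree -> charlie
i=6: L=charlie R=charlie -> agree -> charlie
i=7: L=hotel=BASE, R=alpha -> take RIGHT -> alpha
Conflict count: 0

Answer: 0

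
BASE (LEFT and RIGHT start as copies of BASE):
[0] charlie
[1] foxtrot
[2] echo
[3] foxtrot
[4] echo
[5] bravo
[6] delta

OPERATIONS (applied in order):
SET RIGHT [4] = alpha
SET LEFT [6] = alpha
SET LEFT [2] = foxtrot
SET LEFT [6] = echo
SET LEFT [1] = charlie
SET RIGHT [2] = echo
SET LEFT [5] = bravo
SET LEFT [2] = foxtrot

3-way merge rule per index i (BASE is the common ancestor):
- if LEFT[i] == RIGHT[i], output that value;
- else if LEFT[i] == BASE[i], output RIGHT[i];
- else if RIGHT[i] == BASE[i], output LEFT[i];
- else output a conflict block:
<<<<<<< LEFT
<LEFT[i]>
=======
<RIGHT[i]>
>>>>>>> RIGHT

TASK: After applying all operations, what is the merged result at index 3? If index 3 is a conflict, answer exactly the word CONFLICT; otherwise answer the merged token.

Answer: foxtrot

Derivation:
Final LEFT:  [charlie, charlie, foxtrot, foxtrot, echo, bravo, echo]
Final RIGHT: [charlie, foxtrot, echo, foxtrot, alpha, bravo, delta]
i=0: L=charlie R=charlie -> agree -> charlie
i=1: L=charlie, R=foxtrot=BASE -> take LEFT -> charlie
i=2: L=foxtrot, R=echo=BASE -> take LEFT -> foxtrot
i=3: L=foxtrot R=foxtrot -> agree -> foxtrot
i=4: L=echo=BASE, R=alpha -> take RIGHT -> alpha
i=5: L=bravo R=bravo -> agree -> bravo
i=6: L=echo, R=delta=BASE -> take LEFT -> echo
Index 3 -> foxtrot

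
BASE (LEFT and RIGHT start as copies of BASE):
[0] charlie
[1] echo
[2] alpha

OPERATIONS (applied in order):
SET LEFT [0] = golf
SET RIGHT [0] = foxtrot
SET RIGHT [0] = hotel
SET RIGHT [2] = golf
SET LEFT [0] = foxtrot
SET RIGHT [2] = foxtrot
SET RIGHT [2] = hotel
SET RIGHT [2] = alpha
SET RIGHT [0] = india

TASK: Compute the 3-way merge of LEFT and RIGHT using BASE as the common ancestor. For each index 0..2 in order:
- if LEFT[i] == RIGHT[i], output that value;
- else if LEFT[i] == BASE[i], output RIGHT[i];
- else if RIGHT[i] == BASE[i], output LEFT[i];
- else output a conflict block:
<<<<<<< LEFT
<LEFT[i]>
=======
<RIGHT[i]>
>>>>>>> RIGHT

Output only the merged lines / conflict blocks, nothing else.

Answer: <<<<<<< LEFT
foxtrot
=======
india
>>>>>>> RIGHT
echo
alpha

Derivation:
Final LEFT:  [foxtrot, echo, alpha]
Final RIGHT: [india, echo, alpha]
i=0: BASE=charlie L=foxtrot R=india all differ -> CONFLICT
i=1: L=echo R=echo -> agree -> echo
i=2: L=alpha R=alpha -> agree -> alpha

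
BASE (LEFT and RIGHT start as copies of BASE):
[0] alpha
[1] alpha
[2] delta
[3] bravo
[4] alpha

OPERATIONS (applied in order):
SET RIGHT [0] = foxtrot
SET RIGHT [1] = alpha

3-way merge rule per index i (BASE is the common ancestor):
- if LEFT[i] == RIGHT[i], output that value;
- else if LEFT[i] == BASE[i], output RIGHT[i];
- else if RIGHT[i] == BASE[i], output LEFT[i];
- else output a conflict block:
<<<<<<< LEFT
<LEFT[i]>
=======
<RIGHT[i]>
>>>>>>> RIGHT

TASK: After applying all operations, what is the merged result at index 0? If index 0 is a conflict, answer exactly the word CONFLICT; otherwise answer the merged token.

Answer: foxtrot

Derivation:
Final LEFT:  [alpha, alpha, delta, bravo, alpha]
Final RIGHT: [foxtrot, alpha, delta, bravo, alpha]
i=0: L=alpha=BASE, R=foxtrot -> take RIGHT -> foxtrot
i=1: L=alpha R=alpha -> agree -> alpha
i=2: L=delta R=delta -> agree -> delta
i=3: L=bravo R=bravo -> agree -> bravo
i=4: L=alpha R=alpha -> agree -> alpha
Index 0 -> foxtrot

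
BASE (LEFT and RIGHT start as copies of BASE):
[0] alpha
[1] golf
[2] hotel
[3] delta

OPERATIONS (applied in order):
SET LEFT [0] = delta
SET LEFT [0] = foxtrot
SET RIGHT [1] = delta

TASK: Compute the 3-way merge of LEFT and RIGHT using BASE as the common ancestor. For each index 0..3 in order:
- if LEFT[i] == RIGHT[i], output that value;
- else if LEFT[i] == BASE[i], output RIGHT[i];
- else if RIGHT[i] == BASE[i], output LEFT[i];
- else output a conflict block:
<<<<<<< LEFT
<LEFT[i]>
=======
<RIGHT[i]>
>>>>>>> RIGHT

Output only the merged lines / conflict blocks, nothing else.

Answer: foxtrot
delta
hotel
delta

Derivation:
Final LEFT:  [foxtrot, golf, hotel, delta]
Final RIGHT: [alpha, delta, hotel, delta]
i=0: L=foxtrot, R=alpha=BASE -> take LEFT -> foxtrot
i=1: L=golf=BASE, R=delta -> take RIGHT -> delta
i=2: L=hotel R=hotel -> agree -> hotel
i=3: L=delta R=delta -> agree -> delta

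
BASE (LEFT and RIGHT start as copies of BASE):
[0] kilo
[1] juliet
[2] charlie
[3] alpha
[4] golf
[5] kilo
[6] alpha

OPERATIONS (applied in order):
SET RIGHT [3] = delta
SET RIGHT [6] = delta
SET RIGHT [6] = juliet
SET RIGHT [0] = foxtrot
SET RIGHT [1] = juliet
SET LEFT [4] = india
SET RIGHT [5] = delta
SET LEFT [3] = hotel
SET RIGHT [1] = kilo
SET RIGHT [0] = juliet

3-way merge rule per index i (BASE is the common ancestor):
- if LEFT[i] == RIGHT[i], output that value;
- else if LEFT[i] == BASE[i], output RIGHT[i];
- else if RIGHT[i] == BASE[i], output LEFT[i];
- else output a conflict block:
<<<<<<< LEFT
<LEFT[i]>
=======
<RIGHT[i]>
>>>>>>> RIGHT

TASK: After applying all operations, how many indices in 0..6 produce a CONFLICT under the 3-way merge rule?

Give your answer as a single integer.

Answer: 1

Derivation:
Final LEFT:  [kilo, juliet, charlie, hotel, india, kilo, alpha]
Final RIGHT: [juliet, kilo, charlie, delta, golf, delta, juliet]
i=0: L=kilo=BASE, R=juliet -> take RIGHT -> juliet
i=1: L=juliet=BASE, R=kilo -> take RIGHT -> kilo
i=2: L=charlie R=charlie -> agree -> charlie
i=3: BASE=alpha L=hotel R=delta all differ -> CONFLICT
i=4: L=india, R=golf=BASE -> take LEFT -> india
i=5: L=kilo=BASE, R=delta -> take RIGHT -> delta
i=6: L=alpha=BASE, R=juliet -> take RIGHT -> juliet
Conflict count: 1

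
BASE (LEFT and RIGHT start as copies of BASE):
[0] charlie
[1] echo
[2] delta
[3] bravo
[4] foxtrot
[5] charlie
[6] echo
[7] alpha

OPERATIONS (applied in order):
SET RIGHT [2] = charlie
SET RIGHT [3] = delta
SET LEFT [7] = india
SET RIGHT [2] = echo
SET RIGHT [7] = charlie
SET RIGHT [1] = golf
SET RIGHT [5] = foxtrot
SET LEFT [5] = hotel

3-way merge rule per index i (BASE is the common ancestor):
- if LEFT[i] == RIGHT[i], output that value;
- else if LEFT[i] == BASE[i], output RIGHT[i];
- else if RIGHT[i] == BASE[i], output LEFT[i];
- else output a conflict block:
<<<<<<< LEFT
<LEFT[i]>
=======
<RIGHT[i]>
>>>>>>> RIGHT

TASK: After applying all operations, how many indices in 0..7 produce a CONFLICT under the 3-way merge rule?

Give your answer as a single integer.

Answer: 2

Derivation:
Final LEFT:  [charlie, echo, delta, bravo, foxtrot, hotel, echo, india]
Final RIGHT: [charlie, golf, echo, delta, foxtrot, foxtrot, echo, charlie]
i=0: L=charlie R=charlie -> agree -> charlie
i=1: L=echo=BASE, R=golf -> take RIGHT -> golf
i=2: L=delta=BASE, R=echo -> take RIGHT -> echo
i=3: L=bravo=BASE, R=delta -> take RIGHT -> delta
i=4: L=foxtrot R=foxtrot -> agree -> foxtrot
i=5: BASE=charlie L=hotel R=foxtrot all differ -> CONFLICT
i=6: L=echo R=echo -> agree -> echo
i=7: BASE=alpha L=india R=charlie all differ -> CONFLICT
Conflict count: 2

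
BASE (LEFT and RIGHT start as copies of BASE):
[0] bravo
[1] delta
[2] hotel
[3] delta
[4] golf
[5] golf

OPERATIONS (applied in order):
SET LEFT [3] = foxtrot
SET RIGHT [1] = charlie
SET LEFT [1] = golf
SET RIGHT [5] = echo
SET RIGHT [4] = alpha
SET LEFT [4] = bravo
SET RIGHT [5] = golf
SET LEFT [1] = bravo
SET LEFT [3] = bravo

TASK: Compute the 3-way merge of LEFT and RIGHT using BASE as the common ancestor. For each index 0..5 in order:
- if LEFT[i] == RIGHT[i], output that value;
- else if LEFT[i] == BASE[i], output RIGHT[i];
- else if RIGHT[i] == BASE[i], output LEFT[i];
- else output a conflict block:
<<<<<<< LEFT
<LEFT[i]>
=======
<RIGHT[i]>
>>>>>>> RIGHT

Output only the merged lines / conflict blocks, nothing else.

Answer: bravo
<<<<<<< LEFT
bravo
=======
charlie
>>>>>>> RIGHT
hotel
bravo
<<<<<<< LEFT
bravo
=======
alpha
>>>>>>> RIGHT
golf

Derivation:
Final LEFT:  [bravo, bravo, hotel, bravo, bravo, golf]
Final RIGHT: [bravo, charlie, hotel, delta, alpha, golf]
i=0: L=bravo R=bravo -> agree -> bravo
i=1: BASE=delta L=bravo R=charlie all differ -> CONFLICT
i=2: L=hotel R=hotel -> agree -> hotel
i=3: L=bravo, R=delta=BASE -> take LEFT -> bravo
i=4: BASE=golf L=bravo R=alpha all differ -> CONFLICT
i=5: L=golf R=golf -> agree -> golf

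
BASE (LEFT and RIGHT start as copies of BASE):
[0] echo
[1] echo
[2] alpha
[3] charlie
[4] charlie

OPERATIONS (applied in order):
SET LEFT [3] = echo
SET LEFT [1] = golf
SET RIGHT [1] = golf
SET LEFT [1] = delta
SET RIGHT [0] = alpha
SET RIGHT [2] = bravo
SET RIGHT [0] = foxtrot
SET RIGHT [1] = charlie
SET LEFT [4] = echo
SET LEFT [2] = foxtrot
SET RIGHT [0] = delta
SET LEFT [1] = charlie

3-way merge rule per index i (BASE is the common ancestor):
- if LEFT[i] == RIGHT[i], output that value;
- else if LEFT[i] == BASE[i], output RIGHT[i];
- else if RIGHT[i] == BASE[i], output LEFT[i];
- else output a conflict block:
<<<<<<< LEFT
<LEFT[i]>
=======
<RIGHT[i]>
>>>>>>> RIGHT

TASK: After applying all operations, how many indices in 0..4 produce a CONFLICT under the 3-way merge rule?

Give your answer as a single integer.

Answer: 1

Derivation:
Final LEFT:  [echo, charlie, foxtrot, echo, echo]
Final RIGHT: [delta, charlie, bravo, charlie, charlie]
i=0: L=echo=BASE, R=delta -> take RIGHT -> delta
i=1: L=charlie R=charlie -> agree -> charlie
i=2: BASE=alpha L=foxtrot R=bravo all differ -> CONFLICT
i=3: L=echo, R=charlie=BASE -> take LEFT -> echo
i=4: L=echo, R=charlie=BASE -> take LEFT -> echo
Conflict count: 1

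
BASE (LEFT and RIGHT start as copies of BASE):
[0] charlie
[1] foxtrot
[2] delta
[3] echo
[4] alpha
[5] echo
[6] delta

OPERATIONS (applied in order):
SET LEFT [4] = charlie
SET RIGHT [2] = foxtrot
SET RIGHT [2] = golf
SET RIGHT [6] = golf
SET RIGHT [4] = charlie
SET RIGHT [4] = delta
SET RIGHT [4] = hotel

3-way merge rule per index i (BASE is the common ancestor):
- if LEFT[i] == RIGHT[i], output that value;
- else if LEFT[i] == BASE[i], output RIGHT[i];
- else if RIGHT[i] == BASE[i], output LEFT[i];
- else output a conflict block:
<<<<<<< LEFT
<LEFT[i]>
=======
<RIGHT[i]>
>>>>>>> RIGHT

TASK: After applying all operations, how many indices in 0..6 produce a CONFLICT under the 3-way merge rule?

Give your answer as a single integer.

Answer: 1

Derivation:
Final LEFT:  [charlie, foxtrot, delta, echo, charlie, echo, delta]
Final RIGHT: [charlie, foxtrot, golf, echo, hotel, echo, golf]
i=0: L=charlie R=charlie -> agree -> charlie
i=1: L=foxtrot R=foxtrot -> agree -> foxtrot
i=2: L=delta=BASE, R=golf -> take RIGHT -> golf
i=3: L=echo R=echo -> agree -> echo
i=4: BASE=alpha L=charlie R=hotel all differ -> CONFLICT
i=5: L=echo R=echo -> agree -> echo
i=6: L=delta=BASE, R=golf -> take RIGHT -> golf
Conflict count: 1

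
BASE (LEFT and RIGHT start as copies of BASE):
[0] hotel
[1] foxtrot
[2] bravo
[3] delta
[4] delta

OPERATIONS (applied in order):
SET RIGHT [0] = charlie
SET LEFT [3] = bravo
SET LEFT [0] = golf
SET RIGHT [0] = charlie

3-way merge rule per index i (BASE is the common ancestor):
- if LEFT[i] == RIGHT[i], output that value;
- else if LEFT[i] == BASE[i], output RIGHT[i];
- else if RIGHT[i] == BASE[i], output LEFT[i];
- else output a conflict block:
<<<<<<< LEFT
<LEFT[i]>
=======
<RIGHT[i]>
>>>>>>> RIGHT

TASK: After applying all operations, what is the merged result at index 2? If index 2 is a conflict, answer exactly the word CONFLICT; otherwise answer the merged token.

Final LEFT:  [golf, foxtrot, bravo, bravo, delta]
Final RIGHT: [charlie, foxtrot, bravo, delta, delta]
i=0: BASE=hotel L=golf R=charlie all differ -> CONFLICT
i=1: L=foxtrot R=foxtrot -> agree -> foxtrot
i=2: L=bravo R=bravo -> agree -> bravo
i=3: L=bravo, R=delta=BASE -> take LEFT -> bravo
i=4: L=delta R=delta -> agree -> delta
Index 2 -> bravo

Answer: bravo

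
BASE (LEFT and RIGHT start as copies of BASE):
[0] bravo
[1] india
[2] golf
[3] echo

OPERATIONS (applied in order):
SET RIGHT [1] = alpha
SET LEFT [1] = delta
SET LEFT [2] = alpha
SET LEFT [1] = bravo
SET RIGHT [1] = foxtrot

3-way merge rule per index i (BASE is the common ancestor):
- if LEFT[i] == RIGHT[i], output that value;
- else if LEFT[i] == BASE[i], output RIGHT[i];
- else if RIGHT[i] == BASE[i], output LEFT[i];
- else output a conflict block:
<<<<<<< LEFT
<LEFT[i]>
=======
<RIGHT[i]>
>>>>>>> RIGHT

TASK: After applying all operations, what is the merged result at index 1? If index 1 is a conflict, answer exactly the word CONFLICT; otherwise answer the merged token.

Answer: CONFLICT

Derivation:
Final LEFT:  [bravo, bravo, alpha, echo]
Final RIGHT: [bravo, foxtrot, golf, echo]
i=0: L=bravo R=bravo -> agree -> bravo
i=1: BASE=india L=bravo R=foxtrot all differ -> CONFLICT
i=2: L=alpha, R=golf=BASE -> take LEFT -> alpha
i=3: L=echo R=echo -> agree -> echo
Index 1 -> CONFLICT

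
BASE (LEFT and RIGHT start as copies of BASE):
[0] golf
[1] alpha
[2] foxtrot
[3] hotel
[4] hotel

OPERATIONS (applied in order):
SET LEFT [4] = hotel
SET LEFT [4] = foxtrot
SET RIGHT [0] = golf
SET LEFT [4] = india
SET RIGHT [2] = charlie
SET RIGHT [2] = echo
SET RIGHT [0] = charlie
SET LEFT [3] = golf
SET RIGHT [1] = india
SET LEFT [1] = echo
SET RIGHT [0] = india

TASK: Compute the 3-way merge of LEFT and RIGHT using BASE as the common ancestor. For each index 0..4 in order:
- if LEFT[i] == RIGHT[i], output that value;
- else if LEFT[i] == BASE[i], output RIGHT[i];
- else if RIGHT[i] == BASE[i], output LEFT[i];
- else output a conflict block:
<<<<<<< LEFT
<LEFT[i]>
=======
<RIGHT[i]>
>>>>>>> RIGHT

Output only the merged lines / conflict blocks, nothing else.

Answer: india
<<<<<<< LEFT
echo
=======
india
>>>>>>> RIGHT
echo
golf
india

Derivation:
Final LEFT:  [golf, echo, foxtrot, golf, india]
Final RIGHT: [india, india, echo, hotel, hotel]
i=0: L=golf=BASE, R=india -> take RIGHT -> india
i=1: BASE=alpha L=echo R=india all differ -> CONFLICT
i=2: L=foxtrot=BASE, R=echo -> take RIGHT -> echo
i=3: L=golf, R=hotel=BASE -> take LEFT -> golf
i=4: L=india, R=hotel=BASE -> take LEFT -> india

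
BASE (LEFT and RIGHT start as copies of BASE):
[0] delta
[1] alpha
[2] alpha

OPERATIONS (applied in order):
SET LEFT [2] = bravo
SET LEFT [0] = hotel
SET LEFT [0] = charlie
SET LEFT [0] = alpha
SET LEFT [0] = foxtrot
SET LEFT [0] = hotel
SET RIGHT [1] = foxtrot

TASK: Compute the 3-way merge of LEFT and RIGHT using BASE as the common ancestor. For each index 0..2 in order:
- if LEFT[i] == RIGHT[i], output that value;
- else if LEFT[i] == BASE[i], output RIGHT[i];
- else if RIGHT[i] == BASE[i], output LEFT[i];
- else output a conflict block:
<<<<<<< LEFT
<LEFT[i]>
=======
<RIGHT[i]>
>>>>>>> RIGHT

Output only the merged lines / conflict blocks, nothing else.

Final LEFT:  [hotel, alpha, bravo]
Final RIGHT: [delta, foxtrot, alpha]
i=0: L=hotel, R=delta=BASE -> take LEFT -> hotel
i=1: L=alpha=BASE, R=foxtrot -> take RIGHT -> foxtrot
i=2: L=bravo, R=alpha=BASE -> take LEFT -> bravo

Answer: hotel
foxtrot
bravo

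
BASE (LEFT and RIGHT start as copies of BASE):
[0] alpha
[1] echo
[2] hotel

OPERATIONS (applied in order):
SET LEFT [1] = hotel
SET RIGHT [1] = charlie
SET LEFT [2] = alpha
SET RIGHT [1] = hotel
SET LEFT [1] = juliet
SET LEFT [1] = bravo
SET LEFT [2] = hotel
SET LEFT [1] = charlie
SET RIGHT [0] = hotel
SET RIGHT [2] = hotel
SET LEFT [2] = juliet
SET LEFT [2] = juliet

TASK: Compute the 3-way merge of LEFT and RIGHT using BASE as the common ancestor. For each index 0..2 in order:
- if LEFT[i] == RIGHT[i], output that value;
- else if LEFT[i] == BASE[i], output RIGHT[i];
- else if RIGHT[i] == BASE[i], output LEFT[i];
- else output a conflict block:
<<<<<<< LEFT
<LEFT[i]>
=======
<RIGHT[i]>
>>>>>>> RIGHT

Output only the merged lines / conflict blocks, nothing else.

Final LEFT:  [alpha, charlie, juliet]
Final RIGHT: [hotel, hotel, hotel]
i=0: L=alpha=BASE, R=hotel -> take RIGHT -> hotel
i=1: BASE=echo L=charlie R=hotel all differ -> CONFLICT
i=2: L=juliet, R=hotel=BASE -> take LEFT -> juliet

Answer: hotel
<<<<<<< LEFT
charlie
=======
hotel
>>>>>>> RIGHT
juliet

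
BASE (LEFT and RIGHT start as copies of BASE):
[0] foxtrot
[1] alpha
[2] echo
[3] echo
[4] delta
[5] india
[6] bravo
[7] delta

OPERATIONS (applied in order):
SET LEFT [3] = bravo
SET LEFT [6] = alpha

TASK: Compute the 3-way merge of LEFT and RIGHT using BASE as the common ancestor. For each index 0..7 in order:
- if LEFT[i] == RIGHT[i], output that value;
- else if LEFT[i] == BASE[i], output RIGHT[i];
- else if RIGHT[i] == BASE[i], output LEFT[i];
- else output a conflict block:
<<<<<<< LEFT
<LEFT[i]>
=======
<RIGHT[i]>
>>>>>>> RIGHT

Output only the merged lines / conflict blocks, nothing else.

Answer: foxtrot
alpha
echo
bravo
delta
india
alpha
delta

Derivation:
Final LEFT:  [foxtrot, alpha, echo, bravo, delta, india, alpha, delta]
Final RIGHT: [foxtrot, alpha, echo, echo, delta, india, bravo, delta]
i=0: L=foxtrot R=foxtrot -> agree -> foxtrot
i=1: L=alpha R=alpha -> agree -> alpha
i=2: L=echo R=echo -> agree -> echo
i=3: L=bravo, R=echo=BASE -> take LEFT -> bravo
i=4: L=delta R=delta -> agree -> delta
i=5: L=india R=india -> agree -> india
i=6: L=alpha, R=bravo=BASE -> take LEFT -> alpha
i=7: L=delta R=delta -> agree -> delta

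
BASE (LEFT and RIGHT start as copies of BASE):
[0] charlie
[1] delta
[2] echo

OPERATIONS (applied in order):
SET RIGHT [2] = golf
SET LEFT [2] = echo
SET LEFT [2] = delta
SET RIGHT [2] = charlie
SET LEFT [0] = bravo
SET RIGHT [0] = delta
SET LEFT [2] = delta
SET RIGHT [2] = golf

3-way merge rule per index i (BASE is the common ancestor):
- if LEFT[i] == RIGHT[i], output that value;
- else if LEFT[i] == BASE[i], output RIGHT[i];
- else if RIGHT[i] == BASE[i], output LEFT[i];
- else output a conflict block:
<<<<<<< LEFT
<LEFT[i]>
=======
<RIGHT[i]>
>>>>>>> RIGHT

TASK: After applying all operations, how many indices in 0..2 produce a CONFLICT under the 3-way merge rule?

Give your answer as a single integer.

Answer: 2

Derivation:
Final LEFT:  [bravo, delta, delta]
Final RIGHT: [delta, delta, golf]
i=0: BASE=charlie L=bravo R=delta all differ -> CONFLICT
i=1: L=delta R=delta -> agree -> delta
i=2: BASE=echo L=delta R=golf all differ -> CONFLICT
Conflict count: 2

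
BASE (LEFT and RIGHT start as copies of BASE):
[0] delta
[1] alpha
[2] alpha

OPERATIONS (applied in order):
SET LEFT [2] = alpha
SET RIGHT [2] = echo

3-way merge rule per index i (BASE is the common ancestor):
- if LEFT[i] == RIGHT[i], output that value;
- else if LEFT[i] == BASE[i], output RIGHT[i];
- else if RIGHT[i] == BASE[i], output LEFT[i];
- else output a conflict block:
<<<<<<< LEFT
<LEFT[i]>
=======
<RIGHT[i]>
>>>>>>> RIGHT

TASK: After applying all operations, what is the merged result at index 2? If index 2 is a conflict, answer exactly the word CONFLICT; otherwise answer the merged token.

Final LEFT:  [delta, alpha, alpha]
Final RIGHT: [delta, alpha, echo]
i=0: L=delta R=delta -> agree -> delta
i=1: L=alpha R=alpha -> agree -> alpha
i=2: L=alpha=BASE, R=echo -> take RIGHT -> echo
Index 2 -> echo

Answer: echo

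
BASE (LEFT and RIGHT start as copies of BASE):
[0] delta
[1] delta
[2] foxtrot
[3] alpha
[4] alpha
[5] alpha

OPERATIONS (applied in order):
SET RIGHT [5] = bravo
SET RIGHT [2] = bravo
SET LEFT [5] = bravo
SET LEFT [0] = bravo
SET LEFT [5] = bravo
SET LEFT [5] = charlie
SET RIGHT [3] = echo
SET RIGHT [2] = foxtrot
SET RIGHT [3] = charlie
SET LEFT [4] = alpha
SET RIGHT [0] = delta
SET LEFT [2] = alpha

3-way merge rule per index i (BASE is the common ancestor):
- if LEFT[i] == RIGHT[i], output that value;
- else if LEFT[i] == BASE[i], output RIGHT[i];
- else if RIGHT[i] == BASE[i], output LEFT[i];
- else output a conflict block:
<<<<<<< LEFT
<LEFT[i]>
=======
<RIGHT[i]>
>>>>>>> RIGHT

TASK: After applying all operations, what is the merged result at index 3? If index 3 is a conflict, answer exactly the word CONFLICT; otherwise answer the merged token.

Answer: charlie

Derivation:
Final LEFT:  [bravo, delta, alpha, alpha, alpha, charlie]
Final RIGHT: [delta, delta, foxtrot, charlie, alpha, bravo]
i=0: L=bravo, R=delta=BASE -> take LEFT -> bravo
i=1: L=delta R=delta -> agree -> delta
i=2: L=alpha, R=foxtrot=BASE -> take LEFT -> alpha
i=3: L=alpha=BASE, R=charlie -> take RIGHT -> charlie
i=4: L=alpha R=alpha -> agree -> alpha
i=5: BASE=alpha L=charlie R=bravo all differ -> CONFLICT
Index 3 -> charlie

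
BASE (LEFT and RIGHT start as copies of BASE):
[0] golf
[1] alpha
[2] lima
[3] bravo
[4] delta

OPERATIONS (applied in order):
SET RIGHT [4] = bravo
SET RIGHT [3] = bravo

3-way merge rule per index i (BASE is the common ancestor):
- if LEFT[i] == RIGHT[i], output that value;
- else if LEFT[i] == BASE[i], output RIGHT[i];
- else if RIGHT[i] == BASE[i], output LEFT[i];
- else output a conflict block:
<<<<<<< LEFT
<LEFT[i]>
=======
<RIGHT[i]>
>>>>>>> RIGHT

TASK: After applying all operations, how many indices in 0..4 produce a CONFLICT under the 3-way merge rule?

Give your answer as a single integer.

Final LEFT:  [golf, alpha, lima, bravo, delta]
Final RIGHT: [golf, alpha, lima, bravo, bravo]
i=0: L=golf R=golf -> agree -> golf
i=1: L=alpha R=alpha -> agree -> alpha
i=2: L=lima R=lima -> agree -> lima
i=3: L=bravo R=bravo -> agree -> bravo
i=4: L=delta=BASE, R=bravo -> take RIGHT -> bravo
Conflict count: 0

Answer: 0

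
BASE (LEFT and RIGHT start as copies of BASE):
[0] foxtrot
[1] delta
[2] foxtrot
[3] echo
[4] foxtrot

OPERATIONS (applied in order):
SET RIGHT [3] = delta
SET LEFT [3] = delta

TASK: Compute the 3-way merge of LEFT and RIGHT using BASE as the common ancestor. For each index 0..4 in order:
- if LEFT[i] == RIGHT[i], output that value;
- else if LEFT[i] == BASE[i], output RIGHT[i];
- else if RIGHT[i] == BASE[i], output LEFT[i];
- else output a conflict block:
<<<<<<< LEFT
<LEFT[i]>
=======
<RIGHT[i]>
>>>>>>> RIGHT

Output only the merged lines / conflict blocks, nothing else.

Answer: foxtrot
delta
foxtrot
delta
foxtrot

Derivation:
Final LEFT:  [foxtrot, delta, foxtrot, delta, foxtrot]
Final RIGHT: [foxtrot, delta, foxtrot, delta, foxtrot]
i=0: L=foxtrot R=foxtrot -> agree -> foxtrot
i=1: L=delta R=delta -> agree -> delta
i=2: L=foxtrot R=foxtrot -> agree -> foxtrot
i=3: L=delta R=delta -> agree -> delta
i=4: L=foxtrot R=foxtrot -> agree -> foxtrot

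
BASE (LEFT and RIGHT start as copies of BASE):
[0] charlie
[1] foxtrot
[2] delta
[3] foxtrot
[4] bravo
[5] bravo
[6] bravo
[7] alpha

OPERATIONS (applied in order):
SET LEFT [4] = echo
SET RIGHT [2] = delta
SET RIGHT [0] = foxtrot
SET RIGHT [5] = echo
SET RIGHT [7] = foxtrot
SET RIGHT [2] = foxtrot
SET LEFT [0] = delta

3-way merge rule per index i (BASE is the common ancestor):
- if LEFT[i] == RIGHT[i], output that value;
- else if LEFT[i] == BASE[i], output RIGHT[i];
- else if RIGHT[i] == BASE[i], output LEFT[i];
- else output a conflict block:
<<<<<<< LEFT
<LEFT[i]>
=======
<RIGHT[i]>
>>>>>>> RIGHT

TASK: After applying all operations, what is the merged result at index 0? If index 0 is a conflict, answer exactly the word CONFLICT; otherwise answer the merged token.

Final LEFT:  [delta, foxtrot, delta, foxtrot, echo, bravo, bravo, alpha]
Final RIGHT: [foxtrot, foxtrot, foxtrot, foxtrot, bravo, echo, bravo, foxtrot]
i=0: BASE=charlie L=delta R=foxtrot all differ -> CONFLICT
i=1: L=foxtrot R=foxtrot -> agree -> foxtrot
i=2: L=delta=BASE, R=foxtrot -> take RIGHT -> foxtrot
i=3: L=foxtrot R=foxtrot -> agree -> foxtrot
i=4: L=echo, R=bravo=BASE -> take LEFT -> echo
i=5: L=bravo=BASE, R=echo -> take RIGHT -> echo
i=6: L=bravo R=bravo -> agree -> bravo
i=7: L=alpha=BASE, R=foxtrot -> take RIGHT -> foxtrot
Index 0 -> CONFLICT

Answer: CONFLICT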